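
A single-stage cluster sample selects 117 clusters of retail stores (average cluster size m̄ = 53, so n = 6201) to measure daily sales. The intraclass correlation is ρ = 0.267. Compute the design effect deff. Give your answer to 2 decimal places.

14.88

deff = 1 + (53 − 1)·0.267 = 1 + 13.884 = 14.884.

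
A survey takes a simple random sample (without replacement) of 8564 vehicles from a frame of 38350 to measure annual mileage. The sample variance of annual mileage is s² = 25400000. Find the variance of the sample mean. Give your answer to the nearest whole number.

Under SRS without replacement, Var(ȳ) = (1 − f)·s²/n with f = n/N = 8564/38350 = 0.22331160.
Var(ȳ) = (1 − 0.22331160)·25400000/8564 = 0.77668840·2965.9038 = 2303.5831.

2304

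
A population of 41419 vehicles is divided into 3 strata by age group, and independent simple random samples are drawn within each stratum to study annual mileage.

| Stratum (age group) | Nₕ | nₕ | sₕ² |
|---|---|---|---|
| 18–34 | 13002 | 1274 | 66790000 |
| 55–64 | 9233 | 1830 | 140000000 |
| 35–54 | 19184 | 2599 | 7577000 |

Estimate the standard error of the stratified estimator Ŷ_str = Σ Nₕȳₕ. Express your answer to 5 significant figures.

3.7618 × 10^6

Var(Ŷ_str) = Σₕ Nₕ²(1 − fₕ)sₕ²/nₕ.
18–34: 13002²·(1 − 1274/13002)·66790000/1274 = 7.9942207 × 10^12.
55–64: 9233²·(1 − 1830/9233)·140000000/1830 = 5.229107 × 10^12.
35–54: 19184²·(1 − 2599/19184)·7577000/2599 = 9.2756777 × 10^11.
Sum = 1.4150895 × 10^13.
SE = √(1.4150895 × 10^13) = 3.7618 × 10^6.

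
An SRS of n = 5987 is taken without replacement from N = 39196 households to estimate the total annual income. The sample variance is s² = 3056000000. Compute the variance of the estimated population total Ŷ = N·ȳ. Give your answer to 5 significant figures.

6.6442 × 10^14

Var(Ŷ) = N²·Var(ȳ) = N²·(1 − n/N)·s²/n.
f = 5987/39196 = 0.15274518; Var(ȳ) = 0.84725482·3056000000/5987 = 432472.15.
Var(Ŷ) = 39196² · 432472.15 = 6.6441839 × 10^14.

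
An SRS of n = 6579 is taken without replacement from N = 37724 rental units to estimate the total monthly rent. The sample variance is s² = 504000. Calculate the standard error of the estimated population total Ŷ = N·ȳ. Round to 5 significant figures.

300010

Var(Ŷ) = N²·Var(ȳ) = N²·(1 − n/N)·s²/n.
f = 6579/37724 = 0.17439826; Var(ȳ) = 0.82560174·504000/6579 = 63.247192.
Var(Ŷ) = 37724² · 63.247192 = 9.000709 × 10^10.
SE(Ŷ) = √(9.000709 × 10^10) = 300010.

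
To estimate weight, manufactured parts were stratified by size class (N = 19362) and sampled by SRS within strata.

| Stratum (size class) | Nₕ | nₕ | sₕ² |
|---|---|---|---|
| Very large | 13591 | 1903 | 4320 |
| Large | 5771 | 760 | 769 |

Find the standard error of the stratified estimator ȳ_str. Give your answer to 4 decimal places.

Var(ȳ_str) = Σₕ Wₕ²(1 − fₕ)sₕ²/nₕ with Wₕ = Nₕ/N, N = 19362.
Very large: Wₕ = 0.70194195; term = 0.70194195²·(1 − 0.14001913)·4320/1903 = 0.96191377.
Large: Wₕ = 0.29805805; term = 0.29805805²·(1 − 0.13169295)·769/760 = 0.078052675.
Sum = 1.0399664.
SE = √(1.0399664) = 1.0198.

1.0198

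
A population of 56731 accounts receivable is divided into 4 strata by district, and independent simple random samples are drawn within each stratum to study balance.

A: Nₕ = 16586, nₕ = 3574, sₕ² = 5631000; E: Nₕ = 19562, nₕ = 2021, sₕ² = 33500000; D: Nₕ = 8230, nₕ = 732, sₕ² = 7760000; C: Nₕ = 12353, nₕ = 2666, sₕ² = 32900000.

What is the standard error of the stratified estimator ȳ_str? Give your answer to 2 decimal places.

50.35

Var(ȳ_str) = Σₕ Wₕ²(1 − fₕ)sₕ²/nₕ with Wₕ = Nₕ/N, N = 56731.
A: Wₕ = 0.29236220; term = 0.29236220²·(1 − 0.21548294)·5631000/3574 = 105.65154.
E: Wₕ = 0.34482029; term = 0.34482029²·(1 − 0.10331254)·33500000/2021 = 1767.2794.
D: Wₕ = 0.14507060; term = 0.14507060²·(1 − 0.08894289)·7760000/732 = 203.26146.
C: Wₕ = 0.21774691; term = 0.21774691²·(1 − 0.21581802)·32900000/2666 = 458.83508.
Sum = 2535.0275.
SE = √(2535.0275) = 50.35.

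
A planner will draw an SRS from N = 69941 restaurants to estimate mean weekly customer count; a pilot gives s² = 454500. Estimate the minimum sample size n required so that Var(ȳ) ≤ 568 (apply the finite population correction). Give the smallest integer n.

Without fpc, n₀ = s²/D = 454500/568 = 800.1761.
With fpc, (1 − n/N)·s²/n ≤ D requires n ≥ n₀/(1 + n₀/N) = 800.1761/(1 + 800.1761/69941) = 791.1251.
Rounding up, n = 792.

792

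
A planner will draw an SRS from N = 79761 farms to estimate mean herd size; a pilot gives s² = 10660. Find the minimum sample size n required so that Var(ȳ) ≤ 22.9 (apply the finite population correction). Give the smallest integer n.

Without fpc, n₀ = s²/D = 10660/22.9 = 465.5022.
With fpc, (1 − n/N)·s²/n ≤ D requires n ≥ n₀/(1 + n₀/N) = 465.5022/(1 + 465.5022/79761) = 462.8012.
Rounding up, n = 463.

463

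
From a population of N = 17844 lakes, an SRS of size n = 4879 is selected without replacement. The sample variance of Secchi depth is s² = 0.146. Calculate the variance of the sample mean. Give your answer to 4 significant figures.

2.174 × 10^-5

Under SRS without replacement, Var(ȳ) = (1 − f)·s²/n with f = n/N = 4879/17844 = 0.27342524.
Var(ȳ) = (1 − 0.27342524)·0.146/4879 = 0.72657476·2.9924165 × 10^-5 = 2.1742143 × 10^-5.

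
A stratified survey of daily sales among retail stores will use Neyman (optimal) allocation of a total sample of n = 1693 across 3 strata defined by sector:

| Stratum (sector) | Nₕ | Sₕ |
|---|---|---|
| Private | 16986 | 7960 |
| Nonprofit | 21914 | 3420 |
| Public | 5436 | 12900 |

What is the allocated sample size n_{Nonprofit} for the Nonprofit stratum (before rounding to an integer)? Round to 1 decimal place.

452.7

Neyman allocation: nₕ = n·NₕSₕ / Σⱼ NⱼSⱼ.
Σ NⱼSⱼ = 16986·7960 + 21914·3420 + 5436·12900 = 2.8027884 × 10^8.
n_{Nonprofit} = 1693·21914·3420 / (2.8027884 × 10^8) = 452.7.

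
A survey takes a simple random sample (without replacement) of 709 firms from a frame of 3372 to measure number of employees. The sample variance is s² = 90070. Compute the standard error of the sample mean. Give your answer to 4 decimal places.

Under SRS without replacement, Var(ȳ) = (1 − f)·s²/n with f = n/N = 709/3372 = 0.21026097.
Var(ȳ) = (1 − 0.21026097)·90070/709 = 0.78973903·127.03808 = 100.32693.
SE(ȳ) = √(100.32693) = 10.0163.

10.0163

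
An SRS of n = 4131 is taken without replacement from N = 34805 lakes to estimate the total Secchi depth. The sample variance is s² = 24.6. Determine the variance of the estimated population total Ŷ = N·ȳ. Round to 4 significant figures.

6.358 × 10^6

Var(Ŷ) = N²·Var(ȳ) = N²·(1 − n/N)·s²/n.
f = 4131/34805 = 0.11868984; Var(ȳ) = 0.88131016·24.6/4131 = 0.0052481796.
Var(Ŷ) = 34805² · 0.0052481796 = 6.3575819 × 10^6.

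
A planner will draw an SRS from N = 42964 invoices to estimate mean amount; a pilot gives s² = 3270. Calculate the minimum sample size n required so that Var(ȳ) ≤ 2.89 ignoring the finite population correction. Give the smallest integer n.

Without fpc, n₀ = s²/D = 3270/2.89 = 1131.4879.
Rounding up, n = 1132.

1132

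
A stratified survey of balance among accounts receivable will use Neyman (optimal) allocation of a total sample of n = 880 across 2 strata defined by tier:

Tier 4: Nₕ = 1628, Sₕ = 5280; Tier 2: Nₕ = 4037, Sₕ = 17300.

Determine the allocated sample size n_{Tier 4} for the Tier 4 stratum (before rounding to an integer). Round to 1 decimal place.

Neyman allocation: nₕ = n·NₕSₕ / Σⱼ NⱼSⱼ.
Σ NⱼSⱼ = 1628·5280 + 4037·17300 = 7.843594 × 10^7.
n_{Tier 4} = 880·1628·5280 / (7.843594 × 10^7) = 96.4.

96.4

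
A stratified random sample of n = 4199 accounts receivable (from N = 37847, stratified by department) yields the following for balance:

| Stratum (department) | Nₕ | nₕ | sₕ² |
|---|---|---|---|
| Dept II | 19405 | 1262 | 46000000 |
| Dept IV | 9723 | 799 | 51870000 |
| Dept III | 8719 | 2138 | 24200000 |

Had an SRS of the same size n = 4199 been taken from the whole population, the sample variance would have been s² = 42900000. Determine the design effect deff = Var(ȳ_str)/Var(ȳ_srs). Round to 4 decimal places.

1.4692

Var(ȳ_str) = Σ Wₕ²(1−fₕ)sₕ²/nₕ with Wₕ = Nₕ/37847:
  Dept II: (19405/37847)²·(1−1262/19405)·46000000/1262 = 8958.9746
  Dept IV: (9723/37847)²·(1−799/9723)·51870000/799 = 3932.4789
  Dept III: (8719/37847)²·(1−2138/8719)·24200000/2138 = 453.42276
  → Var(ȳ_str) = 13344.876.
Var(ȳ_srs) = (1 − 4199/37847)·42900000/4199 = 9083.207.
deff = 13344.876 / 9083.207 = 1.4692.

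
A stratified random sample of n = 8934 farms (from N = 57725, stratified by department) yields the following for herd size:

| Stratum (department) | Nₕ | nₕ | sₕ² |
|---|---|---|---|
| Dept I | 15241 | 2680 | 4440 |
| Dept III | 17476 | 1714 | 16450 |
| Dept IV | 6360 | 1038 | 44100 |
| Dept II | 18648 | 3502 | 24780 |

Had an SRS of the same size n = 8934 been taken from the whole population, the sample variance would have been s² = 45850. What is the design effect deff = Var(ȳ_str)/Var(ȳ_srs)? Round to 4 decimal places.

Var(ȳ_str) = Σ Wₕ²(1−fₕ)sₕ²/nₕ with Wₕ = Nₕ/57725:
  Dept I: (15241/57725)²·(1−2680/15241)·4440/2680 = 0.095182689
  Dept III: (17476/57725)²·(1−1714/17476)·16450/1714 = 0.79337874
  Dept IV: (6360/57725)²·(1−1038/6360)·44100/1038 = 0.43156413
  Dept II: (18648/57725)²·(1−3502/18648)·24780/3502 = 0.5997738
  → Var(ȳ_str) = 1.9198994.
Var(ȳ_srs) = (1 − 8934/57725)·45850/8934 = 4.3377965.
deff = 1.9198994 / 4.3377965 = 0.4426.

0.4426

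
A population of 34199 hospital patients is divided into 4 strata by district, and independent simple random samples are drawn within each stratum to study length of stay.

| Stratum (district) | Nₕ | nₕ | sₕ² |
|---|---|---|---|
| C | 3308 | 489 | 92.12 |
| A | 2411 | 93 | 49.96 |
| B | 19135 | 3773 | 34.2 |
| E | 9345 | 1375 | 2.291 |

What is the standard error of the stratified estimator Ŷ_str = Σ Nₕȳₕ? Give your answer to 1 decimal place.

2747.3

Var(Ŷ_str) = Σₕ Nₕ²(1 − fₕ)sₕ²/nₕ.
C: 3308²·(1 − 489/3308)·92.12/489 = 1.7567325 × 10^6.
A: 2411²·(1 − 93/2411)·49.96/93 = 3.0022726 × 10^6.
B: 19135²·(1 − 3773/19135)·34.2/3773 = 2.6644988 × 10^6.
E: 9345²·(1 − 1375/9345)·2.291/1375 = 124096.64.
Sum = 7.5476005 × 10^6.
SE = √(7.5476005 × 10^6) = 2747.3.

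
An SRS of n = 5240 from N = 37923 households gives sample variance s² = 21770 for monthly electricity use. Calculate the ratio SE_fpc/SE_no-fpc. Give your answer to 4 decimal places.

f = n/N = 5240/37923 = 0.13817472.
SE_no-fpc = √(s²/n) = 2.0382787; SE_fpc = √((1−f)s²/n) = 1.8922268.
Ratio = √(1−f) = 0.92834545.

0.9283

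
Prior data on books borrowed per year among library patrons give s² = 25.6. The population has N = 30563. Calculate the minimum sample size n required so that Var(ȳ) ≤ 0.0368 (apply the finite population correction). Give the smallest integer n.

681

Without fpc, n₀ = s²/D = 25.6/0.0368 = 695.6522.
With fpc, (1 − n/N)·s²/n ≤ D requires n ≥ n₀/(1 + n₀/N) = 695.6522/(1 + 695.6522/30563) = 680.1707.
Rounding up, n = 681.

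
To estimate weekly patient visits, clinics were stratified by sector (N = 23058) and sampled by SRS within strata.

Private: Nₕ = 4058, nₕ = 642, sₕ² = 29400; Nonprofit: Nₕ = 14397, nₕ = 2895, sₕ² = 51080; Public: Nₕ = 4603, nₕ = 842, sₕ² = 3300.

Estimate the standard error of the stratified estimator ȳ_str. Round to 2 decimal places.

Var(ȳ_str) = Σₕ Wₕ²(1 − fₕ)sₕ²/nₕ with Wₕ = Nₕ/N, N = 23058.
Private: Wₕ = 0.17599098; term = 0.17599098²·(1 − 0.15820601)·29400/642 = 1.1939852.
Nonprofit: Wₕ = 0.62438199; term = 0.62438199²·(1 − 0.20108356)·51080/2895 = 5.4954647.
Public: Wₕ = 0.19962703; term = 0.19962703²·(1 − 0.18292418)·3300/842 = 0.12761534.
Sum = 6.8170652.
SE = √(6.8170652) = 2.61.

2.61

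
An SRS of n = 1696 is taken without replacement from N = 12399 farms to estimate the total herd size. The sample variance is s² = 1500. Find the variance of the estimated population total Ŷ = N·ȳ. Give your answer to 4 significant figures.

1.174 × 10^8

Var(Ŷ) = N²·Var(ȳ) = N²·(1 − n/N)·s²/n.
f = 1696/12399 = 0.13678522; Var(ȳ) = 0.86321478·1500/1696 = 0.76345646.
Var(Ŷ) = 12399² · 0.76345646 = 1.1737013 × 10^8.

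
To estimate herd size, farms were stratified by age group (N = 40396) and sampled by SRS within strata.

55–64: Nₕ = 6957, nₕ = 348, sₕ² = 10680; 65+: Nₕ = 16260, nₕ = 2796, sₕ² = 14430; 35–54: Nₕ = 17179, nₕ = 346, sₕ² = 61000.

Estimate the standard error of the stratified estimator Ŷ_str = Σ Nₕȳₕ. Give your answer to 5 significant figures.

Var(Ŷ_str) = Σₕ Nₕ²(1 − fₕ)sₕ²/nₕ.
55–64: 6957²·(1 − 348/6957)·10680/348 = 1.4110739 × 10^9.
65+: 16260²·(1 − 2796/16260)·14430/2796 = 1.1298579 × 10^9.
35–54: 17179²·(1 − 346/17179)·61000/346 = 5.0981562 × 10^10.
Sum = 5.3522494 × 10^10.
SE = √(5.3522494 × 10^10) = 231350.

231350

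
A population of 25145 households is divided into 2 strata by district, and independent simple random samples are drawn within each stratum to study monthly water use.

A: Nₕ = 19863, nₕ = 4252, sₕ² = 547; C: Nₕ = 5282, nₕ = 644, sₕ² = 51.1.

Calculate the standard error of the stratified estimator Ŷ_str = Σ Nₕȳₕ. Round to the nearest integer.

Var(Ŷ_str) = Σₕ Nₕ²(1 − fₕ)sₕ²/nₕ.
A: 19863²·(1 − 4252/19863)·547/4252 = 3.9890514 × 10^7.
C: 5282²·(1 − 644/5282)·51.1/644 = 1.9438564 × 10^6.
Sum = 4.183437 × 10^7.
SE = √(4.183437 × 10^7) = 6468.

6468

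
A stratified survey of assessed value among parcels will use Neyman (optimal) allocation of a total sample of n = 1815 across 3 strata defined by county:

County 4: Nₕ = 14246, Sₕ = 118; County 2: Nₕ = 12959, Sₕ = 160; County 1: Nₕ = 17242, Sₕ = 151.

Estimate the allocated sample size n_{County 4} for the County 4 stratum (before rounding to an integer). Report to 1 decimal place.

479.9

Neyman allocation: nₕ = n·NₕSₕ / Σⱼ NⱼSⱼ.
Σ NⱼSⱼ = 14246·118 + 12959·160 + 17242·151 = 6.35801 × 10^6.
n_{County 4} = 1815·14246·118 / (6.35801 × 10^6) = 479.9.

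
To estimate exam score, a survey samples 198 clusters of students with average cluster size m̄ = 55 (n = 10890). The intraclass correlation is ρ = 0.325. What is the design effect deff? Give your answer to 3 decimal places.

18.550

deff = 1 + (55 − 1)·0.325 = 1 + 17.55 = 18.55.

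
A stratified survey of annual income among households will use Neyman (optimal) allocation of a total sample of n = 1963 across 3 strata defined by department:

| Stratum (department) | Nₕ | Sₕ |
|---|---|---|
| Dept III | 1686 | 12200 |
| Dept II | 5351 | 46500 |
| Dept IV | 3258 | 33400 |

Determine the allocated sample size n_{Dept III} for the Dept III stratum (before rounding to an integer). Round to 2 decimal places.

106.76

Neyman allocation: nₕ = n·NₕSₕ / Σⱼ NⱼSⱼ.
Σ NⱼSⱼ = 1686·12200 + 5351·46500 + 3258·33400 = 3.782079 × 10^8.
n_{Dept III} = 1963·1686·12200 / (3.782079 × 10^8) = 106.76.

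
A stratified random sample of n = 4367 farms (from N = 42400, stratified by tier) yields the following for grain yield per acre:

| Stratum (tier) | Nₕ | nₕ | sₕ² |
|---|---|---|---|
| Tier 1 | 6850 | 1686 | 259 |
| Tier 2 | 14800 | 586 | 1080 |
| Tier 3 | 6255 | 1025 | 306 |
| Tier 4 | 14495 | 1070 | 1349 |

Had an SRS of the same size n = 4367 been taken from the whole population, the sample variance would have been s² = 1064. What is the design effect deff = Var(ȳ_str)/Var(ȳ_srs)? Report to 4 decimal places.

Var(ȳ_str) = Σ Wₕ²(1−fₕ)sₕ²/nₕ with Wₕ = Nₕ/42400:
  Tier 1: (6850/42400)²·(1−1686/6850)·259/1686 = 0.003022646
  Tier 2: (14800/42400)²·(1−586/14800)·1080/586 = 0.21566142
  Tier 3: (6255/42400)²·(1−1025/6255)·306/1025 = 0.0054324389
  Tier 4: (14495/42400)²·(1−1070/14495)·1349/1070 = 0.13646742
  → Var(ȳ_str) = 0.36058392.
Var(ȳ_srs) = (1 − 4367/42400)·1064/4367 = 0.21855118.
deff = 0.36058392 / 0.21855118 = 1.6499.

1.6499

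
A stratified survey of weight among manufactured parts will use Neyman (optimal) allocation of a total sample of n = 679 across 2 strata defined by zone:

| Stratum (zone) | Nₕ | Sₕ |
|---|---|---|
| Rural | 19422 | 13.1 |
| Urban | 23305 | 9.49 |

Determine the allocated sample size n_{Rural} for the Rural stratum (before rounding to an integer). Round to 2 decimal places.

Neyman allocation: nₕ = n·NₕSₕ / Σⱼ NⱼSⱼ.
Σ NⱼSⱼ = 19422·13.1 + 23305·9.49 = 475592.65.
n_{Rural} = 679·19422·13.1 / 475592.65 = 363.25.

363.25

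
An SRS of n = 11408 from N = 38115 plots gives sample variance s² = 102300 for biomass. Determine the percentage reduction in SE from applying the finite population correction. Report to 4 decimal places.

16.2925

f = n/N = 11408/38115 = 0.29930474.
SE_no-fpc = √(s²/n) = 2.9945603; SE_fpc = √((1−f)s²/n) = 2.5066728.
Ratio = √(1−f) = 0.83707542. Reduction = 100·(1 − 0.83707542) = 16.2925%.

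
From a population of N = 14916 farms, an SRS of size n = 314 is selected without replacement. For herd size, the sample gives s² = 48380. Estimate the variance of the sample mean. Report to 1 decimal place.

Under SRS without replacement, Var(ȳ) = (1 − f)·s²/n with f = n/N = 314/14916 = 0.02105122.
Var(ȳ) = (1 − 0.02105122)·48380/314 = 0.97894878·154.07643 = 150.83294.

150.8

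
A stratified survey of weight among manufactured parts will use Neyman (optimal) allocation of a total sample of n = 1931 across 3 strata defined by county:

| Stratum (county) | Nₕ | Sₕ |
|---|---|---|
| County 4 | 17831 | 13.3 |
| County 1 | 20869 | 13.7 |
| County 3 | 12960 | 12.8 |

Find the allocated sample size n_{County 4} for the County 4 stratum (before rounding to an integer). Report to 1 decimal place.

664.7

Neyman allocation: nₕ = n·NₕSₕ / Σⱼ NⱼSⱼ.
Σ NⱼSⱼ = 17831·13.3 + 20869·13.7 + 12960·12.8 = 688945.6.
n_{County 4} = 1931·17831·13.3 / 688945.6 = 664.7.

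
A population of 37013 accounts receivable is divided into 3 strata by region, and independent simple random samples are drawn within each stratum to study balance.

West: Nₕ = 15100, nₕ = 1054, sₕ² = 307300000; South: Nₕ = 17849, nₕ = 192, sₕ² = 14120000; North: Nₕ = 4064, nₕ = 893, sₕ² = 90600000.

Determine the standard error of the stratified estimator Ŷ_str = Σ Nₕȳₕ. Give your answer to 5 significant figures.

Var(Ŷ_str) = Σₕ Nₕ²(1 − fₕ)sₕ²/nₕ.
West: 15100²·(1 − 1054/15100)·307300000/1054 = 6.1837448 × 10^13.
South: 17849²·(1 − 192/17849)·14120000/192 = 2.3177376 × 10^13.
North: 4064²·(1 − 893/4064)·90600000/893 = 1.3074548 × 10^12.
Sum = 8.6322279 × 10^13.
SE = √(8.6322279 × 10^13) = 9.2910 × 10^6.

9.2910 × 10^6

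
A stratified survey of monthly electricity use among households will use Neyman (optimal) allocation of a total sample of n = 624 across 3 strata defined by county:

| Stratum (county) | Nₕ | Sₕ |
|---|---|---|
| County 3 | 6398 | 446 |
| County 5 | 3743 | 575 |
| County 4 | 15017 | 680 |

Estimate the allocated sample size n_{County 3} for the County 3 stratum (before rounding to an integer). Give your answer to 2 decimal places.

117.01

Neyman allocation: nₕ = n·NₕSₕ / Σⱼ NⱼSⱼ.
Σ NⱼSⱼ = 6398·446 + 3743·575 + 15017·680 = 1.5217293 × 10^7.
n_{County 3} = 624·6398·446 / (1.5217293 × 10^7) = 117.01.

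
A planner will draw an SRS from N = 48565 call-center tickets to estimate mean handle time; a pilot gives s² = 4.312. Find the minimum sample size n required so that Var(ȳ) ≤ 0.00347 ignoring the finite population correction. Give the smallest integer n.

Without fpc, n₀ = s²/D = 4.312/0.00347 = 1242.6513.
Rounding up, n = 1243.

1243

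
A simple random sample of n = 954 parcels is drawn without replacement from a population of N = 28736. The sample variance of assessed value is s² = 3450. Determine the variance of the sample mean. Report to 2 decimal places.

3.50

Under SRS without replacement, Var(ȳ) = (1 − f)·s²/n with f = n/N = 954/28736 = 0.03319878.
Var(ȳ) = (1 − 0.03319878)·3450/954 = 0.96680122·3.6163522 = 3.4962937.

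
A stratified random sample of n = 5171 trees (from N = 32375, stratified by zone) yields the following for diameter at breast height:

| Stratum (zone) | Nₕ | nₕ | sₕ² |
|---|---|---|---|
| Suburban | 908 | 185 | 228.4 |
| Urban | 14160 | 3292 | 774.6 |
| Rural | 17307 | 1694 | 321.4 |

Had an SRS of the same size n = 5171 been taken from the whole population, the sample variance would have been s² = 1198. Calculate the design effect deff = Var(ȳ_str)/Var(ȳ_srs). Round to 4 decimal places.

0.4327

Var(ȳ_str) = Σ Wₕ²(1−fₕ)sₕ²/nₕ with Wₕ = Nₕ/32375:
  Suburban: (908/32375)²·(1−185/908)·228.4/185 = 7.7326609 × 10^-4
  Urban: (14160/32375)²·(1−3292/14160)·774.6/3292 = 0.034547052
  Rural: (17307/32375)²·(1−1694/17307)·321.4/1694 = 0.048912636
  → Var(ȳ_str) = 0.084232954.
Var(ȳ_srs) = (1 − 5171/32375)·1198/5171 = 0.1946728.
deff = 0.084232954 / 0.1946728 = 0.4327.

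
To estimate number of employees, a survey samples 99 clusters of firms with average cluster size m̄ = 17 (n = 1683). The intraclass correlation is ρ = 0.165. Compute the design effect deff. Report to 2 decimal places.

3.64

deff = 1 + (17 − 1)·0.165 = 1 + 2.64 = 3.64.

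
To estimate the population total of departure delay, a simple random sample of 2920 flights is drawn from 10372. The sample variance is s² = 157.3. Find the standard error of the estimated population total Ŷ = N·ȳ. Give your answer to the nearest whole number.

Var(Ŷ) = N²·Var(ȳ) = N²·(1 − n/N)·s²/n.
f = 2920/10372 = 0.28152719; Var(ȳ) = 0.71847281·157.3/2920 = 0.038704032.
Var(Ŷ) = 10372² · 0.038704032 = 4.1637172 × 10^6.
SE(Ŷ) = √(4.1637172 × 10^6) = 2041.

2041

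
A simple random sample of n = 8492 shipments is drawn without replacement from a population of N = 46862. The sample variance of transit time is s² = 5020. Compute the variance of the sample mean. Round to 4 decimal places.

Under SRS without replacement, Var(ȳ) = (1 − f)·s²/n with f = n/N = 8492/46862 = 0.18121292.
Var(ȳ) = (1 − 0.18121292)·5020/8492 = 0.81878708·0.59114461 = 0.48402156.

0.4840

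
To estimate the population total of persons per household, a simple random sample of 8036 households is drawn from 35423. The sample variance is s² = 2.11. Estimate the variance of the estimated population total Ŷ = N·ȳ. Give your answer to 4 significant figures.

254700

Var(Ŷ) = N²·Var(ȳ) = N²·(1 − n/N)·s²/n.
f = 8036/35423 = 0.22685826; Var(ȳ) = 0.77314174·2.11/8036 = 2.0300262 × 10^-4.
Var(Ŷ) = 35423² · (2.0300262 × 10^-4) = 254725.44.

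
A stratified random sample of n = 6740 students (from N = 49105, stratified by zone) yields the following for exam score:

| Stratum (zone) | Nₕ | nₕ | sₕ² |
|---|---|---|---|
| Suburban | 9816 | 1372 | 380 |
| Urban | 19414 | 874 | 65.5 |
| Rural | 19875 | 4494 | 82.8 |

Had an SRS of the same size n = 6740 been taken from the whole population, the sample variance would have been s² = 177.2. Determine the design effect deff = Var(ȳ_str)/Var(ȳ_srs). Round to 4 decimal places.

Var(ȳ_str) = Σ Wₕ²(1−fₕ)sₕ²/nₕ with Wₕ = Nₕ/49105:
  Suburban: (9816/49105)²·(1−1372/9816)·380/1372 = 0.0095205235
  Urban: (19414/49105)²·(1−874/19414)·65.5/874 = 0.011186731
  Rural: (19875/49105)²·(1−4494/19875)·82.8/4494 = 0.0023358102
  → Var(ȳ_str) = 0.023043065.
Var(ȳ_srs) = (1 − 6740/49105)·177.2/6740 = 0.022682207.
deff = 0.023043065 / 0.022682207 = 1.0159.

1.0159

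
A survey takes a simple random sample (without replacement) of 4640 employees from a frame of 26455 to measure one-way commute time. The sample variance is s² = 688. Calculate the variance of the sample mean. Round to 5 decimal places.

Under SRS without replacement, Var(ȳ) = (1 − f)·s²/n with f = n/N = 4640/26455 = 0.17539218.
Var(ȳ) = (1 − 0.17539218)·688/4640 = 0.82460782·0.14827586 = 0.12226944.

0.12227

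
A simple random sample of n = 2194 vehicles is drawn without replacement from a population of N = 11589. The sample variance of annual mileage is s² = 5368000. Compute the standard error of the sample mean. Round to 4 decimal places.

Under SRS without replacement, Var(ȳ) = (1 − f)·s²/n with f = n/N = 2194/11589 = 0.18931746.
Var(ȳ) = (1 − 0.18931746)·5368000/2194 = 0.81068254·2446.6727 = 1983.4749.
SE(ȳ) = √(1983.4749) = 44.5362.

44.5362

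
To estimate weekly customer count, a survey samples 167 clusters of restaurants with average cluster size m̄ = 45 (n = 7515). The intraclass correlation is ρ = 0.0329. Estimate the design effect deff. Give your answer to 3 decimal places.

2.448

deff = 1 + (45 − 1)·0.0329 = 1 + 1.4476 = 2.4476.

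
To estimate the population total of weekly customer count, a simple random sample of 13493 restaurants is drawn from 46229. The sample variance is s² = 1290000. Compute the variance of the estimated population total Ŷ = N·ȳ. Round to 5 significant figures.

Var(Ŷ) = N²·Var(ȳ) = N²·(1 − n/N)·s²/n.
f = 13493/46229 = 0.29187307; Var(ȳ) = 0.70812693·1290000/13493 = 67.700567.
Var(Ŷ) = 46229² · 67.700567 = 1.4468427 × 10^11.

1.4468 × 10^11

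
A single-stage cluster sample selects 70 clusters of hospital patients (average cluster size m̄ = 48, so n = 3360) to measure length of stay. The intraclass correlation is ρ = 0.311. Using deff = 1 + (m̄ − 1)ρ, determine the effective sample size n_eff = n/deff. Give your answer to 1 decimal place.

215.2

deff = 1 + (48 − 1)·0.311 = 1 + 14.617 = 15.617.
n_eff = 3360 / 15.617 = 215.2.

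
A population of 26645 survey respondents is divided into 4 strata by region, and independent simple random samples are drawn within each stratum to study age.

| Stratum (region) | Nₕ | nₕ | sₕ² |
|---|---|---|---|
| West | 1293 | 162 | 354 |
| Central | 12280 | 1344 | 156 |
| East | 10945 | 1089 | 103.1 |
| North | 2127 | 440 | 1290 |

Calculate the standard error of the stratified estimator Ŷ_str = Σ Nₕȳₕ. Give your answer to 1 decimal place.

Var(Ŷ_str) = Σₕ Nₕ²(1 − fₕ)sₕ²/nₕ.
West: 1293²·(1 − 162/1293)·354/162 = 3.1955777 × 10^6.
Central: 12280²·(1 − 1344/12280)·156/1344 = 1.5587706 × 10^7.
East: 10945²·(1 − 1089/10945)·103.1/1089 = 1.0212857 × 10^7.
North: 2127²·(1 − 440/2127)·1290/440 = 1.0520094 × 10^7.
Sum = 3.9516235 × 10^7.
SE = √(3.9516235 × 10^7) = 6286.2.

6286.2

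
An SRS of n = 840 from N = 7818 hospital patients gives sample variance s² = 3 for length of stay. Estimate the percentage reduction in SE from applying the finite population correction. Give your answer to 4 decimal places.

f = n/N = 840/7818 = 0.10744436.
SE_no-fpc = √(s²/n) = 0.05976143; SE_fpc = √((1−f)s²/n) = 0.056459709.
Ratio = √(1−f) = 0.94475163. Reduction = 100·(1 − 0.94475163) = 5.5248%.

5.5248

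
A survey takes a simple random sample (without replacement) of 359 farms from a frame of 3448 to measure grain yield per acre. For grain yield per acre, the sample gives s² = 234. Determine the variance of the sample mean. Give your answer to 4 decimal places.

0.5839

Under SRS without replacement, Var(ȳ) = (1 − f)·s²/n with f = n/N = 359/3448 = 0.10411833.
Var(ȳ) = (1 − 0.10411833)·234/359 = 0.89588167·0.65181058 = 0.58394516.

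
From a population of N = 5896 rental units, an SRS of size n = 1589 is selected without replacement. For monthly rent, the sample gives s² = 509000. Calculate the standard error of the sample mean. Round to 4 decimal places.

15.2970

Under SRS without replacement, Var(ȳ) = (1 − f)·s²/n with f = n/N = 1589/5896 = 0.26950475.
Var(ȳ) = (1 − 0.26950475)·509000/1589 = 0.73049525·320.32725 = 233.99753.
SE(ȳ) = √(233.99753) = 15.2970.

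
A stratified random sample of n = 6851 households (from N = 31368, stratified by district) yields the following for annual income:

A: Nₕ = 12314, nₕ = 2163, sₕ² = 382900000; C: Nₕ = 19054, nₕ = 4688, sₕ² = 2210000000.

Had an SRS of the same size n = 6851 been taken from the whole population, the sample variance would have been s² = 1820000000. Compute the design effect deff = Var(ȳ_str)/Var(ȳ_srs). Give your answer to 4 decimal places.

0.7399

Var(ȳ_str) = Σ Wₕ²(1−fₕ)sₕ²/nₕ with Wₕ = Nₕ/31368:
  A: (12314/31368)²·(1−2163/12314)·382900000/2163 = 22488.639
  C: (19054/31368)²·(1−4688/19054)·2210000000/4688 = 131145.39
  → Var(ȳ_str) = 153634.03.
Var(ȳ_srs) = (1 − 6851/31368)·1820000000/6851 = 207633.74.
deff = 153634.03 / 207633.74 = 0.7399.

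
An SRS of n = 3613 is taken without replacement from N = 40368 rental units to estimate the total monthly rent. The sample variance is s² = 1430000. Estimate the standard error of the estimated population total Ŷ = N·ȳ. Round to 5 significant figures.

766320

Var(Ŷ) = N²·Var(ȳ) = N²·(1 − n/N)·s²/n.
f = 3613/40368 = 0.08950159; Var(ȳ) = 0.91049841·1430000/3613 = 360.36887.
Var(Ŷ) = 40368² · 360.36887 = 5.8724825 × 10^11.
SE(Ŷ) = √(5.8724825 × 10^11) = 766320.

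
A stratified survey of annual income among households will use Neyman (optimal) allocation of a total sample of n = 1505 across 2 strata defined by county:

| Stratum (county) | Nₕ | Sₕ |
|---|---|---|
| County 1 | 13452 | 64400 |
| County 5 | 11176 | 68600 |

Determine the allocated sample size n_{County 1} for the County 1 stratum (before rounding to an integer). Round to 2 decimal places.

Neyman allocation: nₕ = n·NₕSₕ / Σⱼ NⱼSⱼ.
Σ NⱼSⱼ = 13452·64400 + 11176·68600 = 1.6329824 × 10^9.
n_{County 1} = 1505·13452·64400 / (1.6329824 × 10^9) = 798.41.

798.41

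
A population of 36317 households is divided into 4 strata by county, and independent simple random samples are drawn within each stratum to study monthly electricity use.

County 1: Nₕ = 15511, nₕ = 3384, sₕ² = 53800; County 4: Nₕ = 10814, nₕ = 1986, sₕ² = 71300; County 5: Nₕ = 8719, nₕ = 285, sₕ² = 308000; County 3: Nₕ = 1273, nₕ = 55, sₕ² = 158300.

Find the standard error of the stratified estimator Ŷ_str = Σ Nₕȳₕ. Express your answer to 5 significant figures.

300580

Var(Ŷ_str) = Σₕ Nₕ²(1 − fₕ)sₕ²/nₕ.
County 1: 15511²·(1 − 3384/15511)·53800/3384 = 2.9905089 × 10^9.
County 4: 10814²·(1 − 1986/10814)·71300/1986 = 3.4273541 × 10^9.
County 5: 8719²·(1 − 285/8719)·308000/285 = 7.9470534 × 10^10.
County 3: 1273²·(1 − 55/1273)·158300/55 = 4.4626612 × 10^9.
Sum = 9.0351058 × 10^10.
SE = √(9.0351058 × 10^10) = 300580.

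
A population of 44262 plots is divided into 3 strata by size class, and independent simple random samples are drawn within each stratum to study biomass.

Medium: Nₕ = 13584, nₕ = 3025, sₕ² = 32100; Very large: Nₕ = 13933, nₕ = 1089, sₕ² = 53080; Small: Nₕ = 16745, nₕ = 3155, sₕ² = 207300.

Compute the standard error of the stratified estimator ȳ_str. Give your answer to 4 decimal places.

3.5863

Var(ȳ_str) = Σₕ Wₕ²(1 − fₕ)sₕ²/nₕ with Wₕ = Nₕ/N, N = 44262.
Medium: Wₕ = 0.30689982; term = 0.30689982²·(1 − 0.22268846)·32100/3025 = 0.77690524.
Very large: Wₕ = 0.31478469; term = 0.31478469²·(1 − 0.07815976)·53080/1089 = 4.4523152.
Small: Wₕ = 0.37831549; term = 0.37831549²·(1 − 0.18841445)·207300/3155 = 7.6320724.
Sum = 12.861293.
SE = √(12.861293) = 3.5863.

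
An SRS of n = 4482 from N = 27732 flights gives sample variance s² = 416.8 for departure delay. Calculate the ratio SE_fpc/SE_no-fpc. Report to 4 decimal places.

f = n/N = 4482/27732 = 0.16161835.
SE_no-fpc = √(s²/n) = 0.3049495; SE_fpc = √((1−f)s²/n) = 0.27922147.
Ratio = √(1−f) = 0.91563183.

0.9156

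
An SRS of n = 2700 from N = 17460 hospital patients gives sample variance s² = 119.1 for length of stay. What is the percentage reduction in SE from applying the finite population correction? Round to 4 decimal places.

8.0565

f = n/N = 2700/17460 = 0.15463918.
SE_no-fpc = √(s²/n) = 0.21002645; SE_fpc = √((1−f)s²/n) = 0.19310568.
Ratio = √(1−f) = 0.91943506. Reduction = 100·(1 − 0.91943506) = 8.0565%.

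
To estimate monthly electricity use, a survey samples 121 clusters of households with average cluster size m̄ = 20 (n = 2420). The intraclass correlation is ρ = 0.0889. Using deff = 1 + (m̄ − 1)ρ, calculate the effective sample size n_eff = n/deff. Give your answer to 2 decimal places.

899.93

deff = 1 + (20 − 1)·0.0889 = 1 + 1.6891 = 2.6891.
n_eff = 2420 / 2.6891 = 899.93.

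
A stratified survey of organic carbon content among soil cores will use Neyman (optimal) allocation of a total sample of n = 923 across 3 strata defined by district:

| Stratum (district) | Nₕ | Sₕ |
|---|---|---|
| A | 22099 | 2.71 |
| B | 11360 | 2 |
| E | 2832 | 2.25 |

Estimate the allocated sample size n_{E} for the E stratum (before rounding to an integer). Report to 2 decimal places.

66.10

Neyman allocation: nₕ = n·NₕSₕ / Σⱼ NⱼSⱼ.
Σ NⱼSⱼ = 22099·2.71 + 11360·2 + 2832·2.25 = 88980.29.
n_{E} = 923·2832·2.25 / 88980.29 = 66.10.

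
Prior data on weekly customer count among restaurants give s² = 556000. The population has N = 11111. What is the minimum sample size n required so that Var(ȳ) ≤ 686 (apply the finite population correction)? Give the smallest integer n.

756

Without fpc, n₀ = s²/D = 556000/686 = 810.4956.
With fpc, (1 − n/N)·s²/n ≤ D requires n ≥ n₀/(1 + n₀/N) = 810.4956/(1 + 810.4956/11111) = 755.3932.
Rounding up, n = 756.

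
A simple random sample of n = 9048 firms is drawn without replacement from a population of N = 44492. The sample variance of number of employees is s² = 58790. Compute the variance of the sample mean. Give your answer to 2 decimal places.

5.18

Under SRS without replacement, Var(ȳ) = (1 − f)·s²/n with f = n/N = 9048/44492 = 0.20336240.
Var(ȳ) = (1 − 0.20336240)·58790/9048 = 0.79663760·6.4975685 = 5.1762074.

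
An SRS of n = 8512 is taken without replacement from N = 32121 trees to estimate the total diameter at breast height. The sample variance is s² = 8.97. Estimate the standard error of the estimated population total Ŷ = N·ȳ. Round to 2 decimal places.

893.95

Var(Ŷ) = N²·Var(ȳ) = N²·(1 − n/N)·s²/n.
f = 8512/32121 = 0.26499798; Var(ȳ) = 0.73500202·8.97/8512 = 7.7454983 × 10^-4.
Var(Ŷ) = 32121² · (7.7454983 × 10^-4) = 799148.48.
SE(Ŷ) = √(799148.48) = 893.95.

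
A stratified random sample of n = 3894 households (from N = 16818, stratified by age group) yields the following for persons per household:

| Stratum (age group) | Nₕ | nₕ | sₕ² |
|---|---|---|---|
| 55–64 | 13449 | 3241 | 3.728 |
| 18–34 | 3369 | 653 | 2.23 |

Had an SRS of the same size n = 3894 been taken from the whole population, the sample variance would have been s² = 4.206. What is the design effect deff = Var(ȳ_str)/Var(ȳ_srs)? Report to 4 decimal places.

Var(ȳ_str) = Σ Wₕ²(1−fₕ)sₕ²/nₕ with Wₕ = Nₕ/16818:
  55–64: (13449/16818)²·(1−3241/13449)·3.728/3241 = 5.583144 × 10^-4
  18–34: (3369/16818)²·(1−653/3369)·2.23/653 = 1.1047748 × 10^-4
  → Var(ȳ_str) = 6.6879188 × 10^-4.
Var(ȳ_srs) = (1 − 3894/16818)·4.206/3894 = 8.3003408 × 10^-4.
deff = (6.6879188 × 10^-4) / (8.3003408 × 10^-4) = 0.8057.

0.8057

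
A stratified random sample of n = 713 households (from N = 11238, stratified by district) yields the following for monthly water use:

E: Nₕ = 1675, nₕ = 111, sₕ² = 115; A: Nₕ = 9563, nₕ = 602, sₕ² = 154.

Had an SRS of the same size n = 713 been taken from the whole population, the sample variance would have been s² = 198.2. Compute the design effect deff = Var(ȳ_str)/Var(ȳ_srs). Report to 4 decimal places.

0.7493

Var(ȳ_str) = Σ Wₕ²(1−fₕ)sₕ²/nₕ with Wₕ = Nₕ/11238:
  E: (1675/11238)²·(1−111/1675)·115/111 = 0.021490591
  A: (9563/11238)²·(1−602/9563)·154/602 = 0.17357885
  → Var(ȳ_str) = 0.19506944.
Var(ȳ_srs) = (1 − 713/11238)·198.2/713 = 0.26034377.
deff = 0.19506944 / 0.26034377 = 0.7493.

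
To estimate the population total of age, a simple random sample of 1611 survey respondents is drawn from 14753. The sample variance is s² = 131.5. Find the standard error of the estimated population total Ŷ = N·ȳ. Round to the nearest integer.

3978

Var(Ŷ) = N²·Var(ȳ) = N²·(1 − n/N)·s²/n.
f = 1611/14753 = 0.10919813; Var(ȳ) = 0.89080187·131.5/1611 = 0.072712878.
Var(Ŷ) = 14753² · 0.072712878 = 1.5826031 × 10^7.
SE(Ŷ) = √(1.5826031 × 10^7) = 3978.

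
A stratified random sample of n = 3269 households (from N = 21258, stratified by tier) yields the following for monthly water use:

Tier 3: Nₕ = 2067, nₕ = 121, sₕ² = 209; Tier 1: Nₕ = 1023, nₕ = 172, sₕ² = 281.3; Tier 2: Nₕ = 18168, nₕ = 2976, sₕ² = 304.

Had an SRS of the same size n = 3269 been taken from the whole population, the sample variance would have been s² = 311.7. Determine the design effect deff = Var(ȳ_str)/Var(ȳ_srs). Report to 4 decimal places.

Var(ȳ_str) = Σ Wₕ²(1−fₕ)sₕ²/nₕ with Wₕ = Nₕ/21258:
  Tier 3: (2067/21258)²·(1−121/2067)·209/121 = 0.015374444
  Tier 1: (1023/21258)²·(1−172/1023)·281.3/172 = 0.003150661
  Tier 2: (18168/21258)²·(1−2976/18168)·304/2976 = 0.062390422
  → Var(ȳ_str) = 0.080915527.
Var(ȳ_srs) = (1 − 3269/21258)·311.7/3269 = 0.080687545.
deff = 0.080915527 / 0.080687545 = 1.0028.

1.0028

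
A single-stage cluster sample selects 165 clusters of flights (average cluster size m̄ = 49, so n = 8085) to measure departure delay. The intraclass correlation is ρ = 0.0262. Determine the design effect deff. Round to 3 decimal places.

deff = 1 + (49 − 1)·0.0262 = 1 + 1.2576 = 2.2576.

2.258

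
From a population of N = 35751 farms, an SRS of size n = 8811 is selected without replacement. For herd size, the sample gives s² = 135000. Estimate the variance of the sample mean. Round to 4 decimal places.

Under SRS without replacement, Var(ȳ) = (1 − f)·s²/n with f = n/N = 8811/35751 = 0.24645464.
Var(ȳ) = (1 − 0.24645464)·135000/8811 = 0.75354536·15.321757 = 11.545639.

11.5456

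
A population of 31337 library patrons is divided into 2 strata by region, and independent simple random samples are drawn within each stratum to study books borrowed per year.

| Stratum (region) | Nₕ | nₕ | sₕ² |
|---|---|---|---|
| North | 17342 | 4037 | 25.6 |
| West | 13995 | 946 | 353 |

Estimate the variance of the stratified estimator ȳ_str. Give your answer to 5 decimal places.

0.07088

Var(ȳ_str) = Σₕ Wₕ²(1 − fₕ)sₕ²/nₕ with Wₕ = Nₕ/N, N = 31337.
North: Wₕ = 0.55340333; term = 0.55340333²·(1 − 0.23278745)·25.6/4037 = 0.00148998.
West: Wₕ = 0.44659667; term = 0.44659667²·(1 − 0.06759557)·353/946 = 0.069393512.
Sum = 0.070883492.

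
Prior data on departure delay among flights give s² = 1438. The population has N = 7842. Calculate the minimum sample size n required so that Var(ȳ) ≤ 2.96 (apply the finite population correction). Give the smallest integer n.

Without fpc, n₀ = s²/D = 1438/2.96 = 485.8108.
With fpc, (1 − n/N)·s²/n ≤ D requires n ≥ n₀/(1 + n₀/N) = 485.8108/(1 + 485.8108/7842) = 457.4706.
Rounding up, n = 458.

458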